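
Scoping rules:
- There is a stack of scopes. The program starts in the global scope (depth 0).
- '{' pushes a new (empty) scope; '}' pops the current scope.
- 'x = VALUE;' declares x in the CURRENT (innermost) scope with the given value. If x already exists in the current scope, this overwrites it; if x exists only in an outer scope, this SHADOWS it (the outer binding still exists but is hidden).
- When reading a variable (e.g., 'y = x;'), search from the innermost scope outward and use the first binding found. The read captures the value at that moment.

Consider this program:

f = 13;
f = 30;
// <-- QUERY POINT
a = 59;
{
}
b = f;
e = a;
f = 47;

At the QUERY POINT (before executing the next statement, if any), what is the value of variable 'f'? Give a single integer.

Answer: 30

Derivation:
Step 1: declare f=13 at depth 0
Step 2: declare f=30 at depth 0
Visible at query point: f=30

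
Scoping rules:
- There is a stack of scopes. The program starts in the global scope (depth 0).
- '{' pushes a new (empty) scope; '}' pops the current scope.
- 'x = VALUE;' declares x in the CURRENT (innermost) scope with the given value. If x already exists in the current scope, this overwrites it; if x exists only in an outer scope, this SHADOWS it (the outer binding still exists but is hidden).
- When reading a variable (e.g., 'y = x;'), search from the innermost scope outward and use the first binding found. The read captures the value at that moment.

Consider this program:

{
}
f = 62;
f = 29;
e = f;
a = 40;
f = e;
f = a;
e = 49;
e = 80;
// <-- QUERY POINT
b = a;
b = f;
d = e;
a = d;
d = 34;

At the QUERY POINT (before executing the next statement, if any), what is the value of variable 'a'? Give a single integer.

Step 1: enter scope (depth=1)
Step 2: exit scope (depth=0)
Step 3: declare f=62 at depth 0
Step 4: declare f=29 at depth 0
Step 5: declare e=(read f)=29 at depth 0
Step 6: declare a=40 at depth 0
Step 7: declare f=(read e)=29 at depth 0
Step 8: declare f=(read a)=40 at depth 0
Step 9: declare e=49 at depth 0
Step 10: declare e=80 at depth 0
Visible at query point: a=40 e=80 f=40

Answer: 40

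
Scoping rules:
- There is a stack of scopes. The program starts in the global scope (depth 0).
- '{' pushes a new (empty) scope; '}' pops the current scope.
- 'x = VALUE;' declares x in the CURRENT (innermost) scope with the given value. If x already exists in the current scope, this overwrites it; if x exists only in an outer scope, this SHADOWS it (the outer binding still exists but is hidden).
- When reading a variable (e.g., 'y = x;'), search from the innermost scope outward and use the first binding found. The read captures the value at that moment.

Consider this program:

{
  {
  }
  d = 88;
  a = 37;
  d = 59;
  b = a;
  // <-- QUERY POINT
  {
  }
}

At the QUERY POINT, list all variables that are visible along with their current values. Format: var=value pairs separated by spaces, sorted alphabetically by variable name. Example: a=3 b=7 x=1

Answer: a=37 b=37 d=59

Derivation:
Step 1: enter scope (depth=1)
Step 2: enter scope (depth=2)
Step 3: exit scope (depth=1)
Step 4: declare d=88 at depth 1
Step 5: declare a=37 at depth 1
Step 6: declare d=59 at depth 1
Step 7: declare b=(read a)=37 at depth 1
Visible at query point: a=37 b=37 d=59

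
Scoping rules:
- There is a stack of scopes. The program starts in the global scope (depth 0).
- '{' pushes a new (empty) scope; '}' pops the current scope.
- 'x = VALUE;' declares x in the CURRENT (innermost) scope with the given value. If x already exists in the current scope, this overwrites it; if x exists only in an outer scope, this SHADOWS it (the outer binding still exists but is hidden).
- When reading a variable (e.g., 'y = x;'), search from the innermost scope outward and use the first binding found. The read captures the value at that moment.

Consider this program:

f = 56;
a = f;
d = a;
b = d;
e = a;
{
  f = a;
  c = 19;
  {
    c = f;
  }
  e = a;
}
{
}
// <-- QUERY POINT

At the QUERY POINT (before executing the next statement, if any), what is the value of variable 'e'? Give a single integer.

Step 1: declare f=56 at depth 0
Step 2: declare a=(read f)=56 at depth 0
Step 3: declare d=(read a)=56 at depth 0
Step 4: declare b=(read d)=56 at depth 0
Step 5: declare e=(read a)=56 at depth 0
Step 6: enter scope (depth=1)
Step 7: declare f=(read a)=56 at depth 1
Step 8: declare c=19 at depth 1
Step 9: enter scope (depth=2)
Step 10: declare c=(read f)=56 at depth 2
Step 11: exit scope (depth=1)
Step 12: declare e=(read a)=56 at depth 1
Step 13: exit scope (depth=0)
Step 14: enter scope (depth=1)
Step 15: exit scope (depth=0)
Visible at query point: a=56 b=56 d=56 e=56 f=56

Answer: 56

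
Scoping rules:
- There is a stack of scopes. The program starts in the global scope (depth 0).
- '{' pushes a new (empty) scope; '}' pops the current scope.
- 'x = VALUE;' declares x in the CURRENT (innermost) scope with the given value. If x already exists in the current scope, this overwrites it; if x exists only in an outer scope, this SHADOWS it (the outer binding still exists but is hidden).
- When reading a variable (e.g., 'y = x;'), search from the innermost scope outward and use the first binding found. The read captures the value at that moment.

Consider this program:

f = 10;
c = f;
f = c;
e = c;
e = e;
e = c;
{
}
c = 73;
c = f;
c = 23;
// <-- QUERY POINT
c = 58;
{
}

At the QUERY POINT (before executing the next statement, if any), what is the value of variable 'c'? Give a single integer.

Answer: 23

Derivation:
Step 1: declare f=10 at depth 0
Step 2: declare c=(read f)=10 at depth 0
Step 3: declare f=(read c)=10 at depth 0
Step 4: declare e=(read c)=10 at depth 0
Step 5: declare e=(read e)=10 at depth 0
Step 6: declare e=(read c)=10 at depth 0
Step 7: enter scope (depth=1)
Step 8: exit scope (depth=0)
Step 9: declare c=73 at depth 0
Step 10: declare c=(read f)=10 at depth 0
Step 11: declare c=23 at depth 0
Visible at query point: c=23 e=10 f=10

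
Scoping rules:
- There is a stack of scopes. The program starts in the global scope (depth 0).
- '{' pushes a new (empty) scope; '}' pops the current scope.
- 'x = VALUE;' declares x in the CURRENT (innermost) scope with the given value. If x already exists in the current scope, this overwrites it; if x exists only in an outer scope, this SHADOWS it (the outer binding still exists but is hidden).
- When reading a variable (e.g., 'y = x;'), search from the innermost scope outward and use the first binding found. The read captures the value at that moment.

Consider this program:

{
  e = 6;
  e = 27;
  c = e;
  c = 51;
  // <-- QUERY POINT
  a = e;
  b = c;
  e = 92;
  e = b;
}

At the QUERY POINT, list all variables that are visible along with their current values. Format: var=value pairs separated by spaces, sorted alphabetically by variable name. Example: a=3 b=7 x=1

Answer: c=51 e=27

Derivation:
Step 1: enter scope (depth=1)
Step 2: declare e=6 at depth 1
Step 3: declare e=27 at depth 1
Step 4: declare c=(read e)=27 at depth 1
Step 5: declare c=51 at depth 1
Visible at query point: c=51 e=27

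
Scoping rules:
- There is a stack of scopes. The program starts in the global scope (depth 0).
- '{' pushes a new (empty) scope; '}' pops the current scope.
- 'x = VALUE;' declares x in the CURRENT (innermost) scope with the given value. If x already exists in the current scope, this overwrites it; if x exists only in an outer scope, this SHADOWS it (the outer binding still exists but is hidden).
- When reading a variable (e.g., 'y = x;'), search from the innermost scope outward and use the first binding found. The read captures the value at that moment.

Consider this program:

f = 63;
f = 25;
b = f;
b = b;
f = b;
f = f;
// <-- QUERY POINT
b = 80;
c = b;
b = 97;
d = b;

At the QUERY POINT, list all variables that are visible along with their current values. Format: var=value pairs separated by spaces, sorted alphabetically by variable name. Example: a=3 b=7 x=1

Answer: b=25 f=25

Derivation:
Step 1: declare f=63 at depth 0
Step 2: declare f=25 at depth 0
Step 3: declare b=(read f)=25 at depth 0
Step 4: declare b=(read b)=25 at depth 0
Step 5: declare f=(read b)=25 at depth 0
Step 6: declare f=(read f)=25 at depth 0
Visible at query point: b=25 f=25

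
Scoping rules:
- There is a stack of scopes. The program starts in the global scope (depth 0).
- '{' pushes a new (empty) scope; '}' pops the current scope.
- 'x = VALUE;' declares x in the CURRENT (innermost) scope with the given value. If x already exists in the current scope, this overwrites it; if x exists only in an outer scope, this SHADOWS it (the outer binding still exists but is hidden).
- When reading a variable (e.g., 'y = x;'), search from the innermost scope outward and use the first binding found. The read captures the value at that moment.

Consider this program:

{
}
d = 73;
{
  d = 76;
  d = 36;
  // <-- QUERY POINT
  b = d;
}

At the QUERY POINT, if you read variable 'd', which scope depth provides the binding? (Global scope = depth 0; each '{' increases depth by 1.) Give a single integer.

Answer: 1

Derivation:
Step 1: enter scope (depth=1)
Step 2: exit scope (depth=0)
Step 3: declare d=73 at depth 0
Step 4: enter scope (depth=1)
Step 5: declare d=76 at depth 1
Step 6: declare d=36 at depth 1
Visible at query point: d=36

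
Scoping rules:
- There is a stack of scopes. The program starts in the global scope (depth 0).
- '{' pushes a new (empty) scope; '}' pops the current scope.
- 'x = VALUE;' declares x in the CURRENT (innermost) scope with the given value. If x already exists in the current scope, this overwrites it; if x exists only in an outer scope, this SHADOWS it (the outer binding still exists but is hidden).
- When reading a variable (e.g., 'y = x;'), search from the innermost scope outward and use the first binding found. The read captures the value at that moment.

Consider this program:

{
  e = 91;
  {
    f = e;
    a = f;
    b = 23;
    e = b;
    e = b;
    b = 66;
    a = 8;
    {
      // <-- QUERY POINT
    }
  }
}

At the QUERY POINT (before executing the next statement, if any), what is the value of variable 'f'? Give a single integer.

Answer: 91

Derivation:
Step 1: enter scope (depth=1)
Step 2: declare e=91 at depth 1
Step 3: enter scope (depth=2)
Step 4: declare f=(read e)=91 at depth 2
Step 5: declare a=(read f)=91 at depth 2
Step 6: declare b=23 at depth 2
Step 7: declare e=(read b)=23 at depth 2
Step 8: declare e=(read b)=23 at depth 2
Step 9: declare b=66 at depth 2
Step 10: declare a=8 at depth 2
Step 11: enter scope (depth=3)
Visible at query point: a=8 b=66 e=23 f=91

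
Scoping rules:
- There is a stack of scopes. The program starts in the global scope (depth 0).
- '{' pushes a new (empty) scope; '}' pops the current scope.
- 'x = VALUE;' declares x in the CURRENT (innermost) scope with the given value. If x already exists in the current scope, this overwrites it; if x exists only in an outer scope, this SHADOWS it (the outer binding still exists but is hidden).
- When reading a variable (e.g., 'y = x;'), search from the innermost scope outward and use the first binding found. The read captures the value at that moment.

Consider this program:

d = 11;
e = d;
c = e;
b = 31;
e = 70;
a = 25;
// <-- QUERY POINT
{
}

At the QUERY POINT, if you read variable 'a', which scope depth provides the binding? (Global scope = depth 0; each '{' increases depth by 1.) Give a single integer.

Step 1: declare d=11 at depth 0
Step 2: declare e=(read d)=11 at depth 0
Step 3: declare c=(read e)=11 at depth 0
Step 4: declare b=31 at depth 0
Step 5: declare e=70 at depth 0
Step 6: declare a=25 at depth 0
Visible at query point: a=25 b=31 c=11 d=11 e=70

Answer: 0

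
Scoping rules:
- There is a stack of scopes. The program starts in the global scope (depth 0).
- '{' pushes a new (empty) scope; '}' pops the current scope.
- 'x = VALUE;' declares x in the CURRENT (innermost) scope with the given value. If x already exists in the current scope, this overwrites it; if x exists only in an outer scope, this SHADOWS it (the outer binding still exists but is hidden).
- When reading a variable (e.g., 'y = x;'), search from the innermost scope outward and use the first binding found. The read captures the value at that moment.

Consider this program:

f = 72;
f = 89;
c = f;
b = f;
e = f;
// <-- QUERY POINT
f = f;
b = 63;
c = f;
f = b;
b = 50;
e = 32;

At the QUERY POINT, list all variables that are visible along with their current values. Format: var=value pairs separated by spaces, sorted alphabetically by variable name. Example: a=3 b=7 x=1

Answer: b=89 c=89 e=89 f=89

Derivation:
Step 1: declare f=72 at depth 0
Step 2: declare f=89 at depth 0
Step 3: declare c=(read f)=89 at depth 0
Step 4: declare b=(read f)=89 at depth 0
Step 5: declare e=(read f)=89 at depth 0
Visible at query point: b=89 c=89 e=89 f=89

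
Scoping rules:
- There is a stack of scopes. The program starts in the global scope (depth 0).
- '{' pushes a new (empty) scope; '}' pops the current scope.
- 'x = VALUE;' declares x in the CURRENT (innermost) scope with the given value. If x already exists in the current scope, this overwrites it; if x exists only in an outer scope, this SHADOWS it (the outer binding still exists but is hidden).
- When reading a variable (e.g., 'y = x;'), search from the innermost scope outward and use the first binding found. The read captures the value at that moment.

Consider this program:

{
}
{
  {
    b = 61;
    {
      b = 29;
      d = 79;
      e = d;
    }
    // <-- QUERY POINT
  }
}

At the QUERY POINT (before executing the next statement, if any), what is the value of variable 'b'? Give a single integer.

Answer: 61

Derivation:
Step 1: enter scope (depth=1)
Step 2: exit scope (depth=0)
Step 3: enter scope (depth=1)
Step 4: enter scope (depth=2)
Step 5: declare b=61 at depth 2
Step 6: enter scope (depth=3)
Step 7: declare b=29 at depth 3
Step 8: declare d=79 at depth 3
Step 9: declare e=(read d)=79 at depth 3
Step 10: exit scope (depth=2)
Visible at query point: b=61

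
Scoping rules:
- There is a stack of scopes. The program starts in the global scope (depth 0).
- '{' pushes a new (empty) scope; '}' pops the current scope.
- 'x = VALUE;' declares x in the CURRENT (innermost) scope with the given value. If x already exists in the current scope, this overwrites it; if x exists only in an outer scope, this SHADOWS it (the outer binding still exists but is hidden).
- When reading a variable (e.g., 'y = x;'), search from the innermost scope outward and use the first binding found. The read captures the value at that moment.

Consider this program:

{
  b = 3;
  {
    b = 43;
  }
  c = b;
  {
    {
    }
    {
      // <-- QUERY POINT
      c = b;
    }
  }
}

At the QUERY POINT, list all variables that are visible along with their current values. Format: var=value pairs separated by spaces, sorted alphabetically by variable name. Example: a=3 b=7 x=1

Step 1: enter scope (depth=1)
Step 2: declare b=3 at depth 1
Step 3: enter scope (depth=2)
Step 4: declare b=43 at depth 2
Step 5: exit scope (depth=1)
Step 6: declare c=(read b)=3 at depth 1
Step 7: enter scope (depth=2)
Step 8: enter scope (depth=3)
Step 9: exit scope (depth=2)
Step 10: enter scope (depth=3)
Visible at query point: b=3 c=3

Answer: b=3 c=3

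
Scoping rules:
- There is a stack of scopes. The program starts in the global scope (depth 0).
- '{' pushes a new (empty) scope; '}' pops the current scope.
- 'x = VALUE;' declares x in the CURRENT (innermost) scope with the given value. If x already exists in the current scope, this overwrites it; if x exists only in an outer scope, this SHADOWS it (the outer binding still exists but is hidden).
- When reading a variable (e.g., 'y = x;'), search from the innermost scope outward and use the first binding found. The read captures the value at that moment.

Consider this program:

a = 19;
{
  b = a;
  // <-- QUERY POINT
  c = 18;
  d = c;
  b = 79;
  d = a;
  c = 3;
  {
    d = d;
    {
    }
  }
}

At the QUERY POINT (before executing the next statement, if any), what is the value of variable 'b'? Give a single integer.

Step 1: declare a=19 at depth 0
Step 2: enter scope (depth=1)
Step 3: declare b=(read a)=19 at depth 1
Visible at query point: a=19 b=19

Answer: 19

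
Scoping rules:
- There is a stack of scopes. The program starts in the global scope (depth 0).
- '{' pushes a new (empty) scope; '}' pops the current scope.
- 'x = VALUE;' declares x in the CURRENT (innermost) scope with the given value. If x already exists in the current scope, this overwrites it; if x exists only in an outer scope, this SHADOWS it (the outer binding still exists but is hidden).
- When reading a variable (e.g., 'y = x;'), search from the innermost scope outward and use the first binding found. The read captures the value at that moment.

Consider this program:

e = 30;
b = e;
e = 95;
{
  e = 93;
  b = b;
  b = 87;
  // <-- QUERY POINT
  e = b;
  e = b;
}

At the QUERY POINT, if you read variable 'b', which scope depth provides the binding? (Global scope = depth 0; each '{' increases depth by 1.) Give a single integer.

Answer: 1

Derivation:
Step 1: declare e=30 at depth 0
Step 2: declare b=(read e)=30 at depth 0
Step 3: declare e=95 at depth 0
Step 4: enter scope (depth=1)
Step 5: declare e=93 at depth 1
Step 6: declare b=(read b)=30 at depth 1
Step 7: declare b=87 at depth 1
Visible at query point: b=87 e=93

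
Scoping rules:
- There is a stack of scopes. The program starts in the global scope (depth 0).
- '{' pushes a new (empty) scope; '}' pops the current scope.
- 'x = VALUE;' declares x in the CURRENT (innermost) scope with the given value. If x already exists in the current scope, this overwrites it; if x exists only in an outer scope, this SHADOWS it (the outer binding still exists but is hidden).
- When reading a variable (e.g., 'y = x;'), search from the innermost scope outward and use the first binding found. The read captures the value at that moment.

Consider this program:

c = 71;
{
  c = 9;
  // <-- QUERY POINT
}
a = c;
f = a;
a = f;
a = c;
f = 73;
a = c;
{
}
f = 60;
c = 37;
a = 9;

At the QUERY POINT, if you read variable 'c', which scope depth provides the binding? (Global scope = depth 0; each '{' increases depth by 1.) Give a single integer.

Answer: 1

Derivation:
Step 1: declare c=71 at depth 0
Step 2: enter scope (depth=1)
Step 3: declare c=9 at depth 1
Visible at query point: c=9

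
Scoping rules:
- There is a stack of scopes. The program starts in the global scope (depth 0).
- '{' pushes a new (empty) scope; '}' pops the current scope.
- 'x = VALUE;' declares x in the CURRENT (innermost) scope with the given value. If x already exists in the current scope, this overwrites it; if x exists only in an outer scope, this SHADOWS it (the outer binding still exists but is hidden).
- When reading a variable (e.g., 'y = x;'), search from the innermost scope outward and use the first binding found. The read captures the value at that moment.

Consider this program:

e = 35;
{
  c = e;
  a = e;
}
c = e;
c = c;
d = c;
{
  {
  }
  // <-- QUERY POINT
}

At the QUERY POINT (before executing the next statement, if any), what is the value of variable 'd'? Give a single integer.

Answer: 35

Derivation:
Step 1: declare e=35 at depth 0
Step 2: enter scope (depth=1)
Step 3: declare c=(read e)=35 at depth 1
Step 4: declare a=(read e)=35 at depth 1
Step 5: exit scope (depth=0)
Step 6: declare c=(read e)=35 at depth 0
Step 7: declare c=(read c)=35 at depth 0
Step 8: declare d=(read c)=35 at depth 0
Step 9: enter scope (depth=1)
Step 10: enter scope (depth=2)
Step 11: exit scope (depth=1)
Visible at query point: c=35 d=35 e=35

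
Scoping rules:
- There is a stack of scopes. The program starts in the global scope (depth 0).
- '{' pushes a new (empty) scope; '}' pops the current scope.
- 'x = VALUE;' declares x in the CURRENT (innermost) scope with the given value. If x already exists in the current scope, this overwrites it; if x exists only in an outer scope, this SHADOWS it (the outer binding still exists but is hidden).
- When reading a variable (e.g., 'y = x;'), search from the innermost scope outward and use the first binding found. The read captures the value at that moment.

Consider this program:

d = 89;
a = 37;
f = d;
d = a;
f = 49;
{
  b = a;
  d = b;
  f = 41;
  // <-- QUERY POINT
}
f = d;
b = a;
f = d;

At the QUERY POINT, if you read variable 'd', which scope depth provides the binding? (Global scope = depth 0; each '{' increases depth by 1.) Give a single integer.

Step 1: declare d=89 at depth 0
Step 2: declare a=37 at depth 0
Step 3: declare f=(read d)=89 at depth 0
Step 4: declare d=(read a)=37 at depth 0
Step 5: declare f=49 at depth 0
Step 6: enter scope (depth=1)
Step 7: declare b=(read a)=37 at depth 1
Step 8: declare d=(read b)=37 at depth 1
Step 9: declare f=41 at depth 1
Visible at query point: a=37 b=37 d=37 f=41

Answer: 1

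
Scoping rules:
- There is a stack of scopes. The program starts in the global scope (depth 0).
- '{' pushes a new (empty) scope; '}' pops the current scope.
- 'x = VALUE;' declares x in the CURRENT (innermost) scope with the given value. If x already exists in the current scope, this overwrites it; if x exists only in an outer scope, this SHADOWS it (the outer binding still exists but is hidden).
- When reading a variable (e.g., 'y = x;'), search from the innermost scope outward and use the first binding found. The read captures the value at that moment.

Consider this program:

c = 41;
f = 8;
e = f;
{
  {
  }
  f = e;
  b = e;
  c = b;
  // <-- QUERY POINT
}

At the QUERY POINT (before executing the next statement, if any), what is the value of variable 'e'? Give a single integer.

Step 1: declare c=41 at depth 0
Step 2: declare f=8 at depth 0
Step 3: declare e=(read f)=8 at depth 0
Step 4: enter scope (depth=1)
Step 5: enter scope (depth=2)
Step 6: exit scope (depth=1)
Step 7: declare f=(read e)=8 at depth 1
Step 8: declare b=(read e)=8 at depth 1
Step 9: declare c=(read b)=8 at depth 1
Visible at query point: b=8 c=8 e=8 f=8

Answer: 8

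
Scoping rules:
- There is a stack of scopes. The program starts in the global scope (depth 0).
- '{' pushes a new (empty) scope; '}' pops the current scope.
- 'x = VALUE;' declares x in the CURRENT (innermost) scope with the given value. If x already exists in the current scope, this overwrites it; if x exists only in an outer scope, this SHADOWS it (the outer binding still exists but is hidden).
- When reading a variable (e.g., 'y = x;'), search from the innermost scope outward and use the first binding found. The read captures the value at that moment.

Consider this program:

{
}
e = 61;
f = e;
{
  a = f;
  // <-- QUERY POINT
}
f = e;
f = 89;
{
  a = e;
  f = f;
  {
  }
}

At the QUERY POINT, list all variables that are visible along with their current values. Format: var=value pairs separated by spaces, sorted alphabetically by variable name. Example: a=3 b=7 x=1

Answer: a=61 e=61 f=61

Derivation:
Step 1: enter scope (depth=1)
Step 2: exit scope (depth=0)
Step 3: declare e=61 at depth 0
Step 4: declare f=(read e)=61 at depth 0
Step 5: enter scope (depth=1)
Step 6: declare a=(read f)=61 at depth 1
Visible at query point: a=61 e=61 f=61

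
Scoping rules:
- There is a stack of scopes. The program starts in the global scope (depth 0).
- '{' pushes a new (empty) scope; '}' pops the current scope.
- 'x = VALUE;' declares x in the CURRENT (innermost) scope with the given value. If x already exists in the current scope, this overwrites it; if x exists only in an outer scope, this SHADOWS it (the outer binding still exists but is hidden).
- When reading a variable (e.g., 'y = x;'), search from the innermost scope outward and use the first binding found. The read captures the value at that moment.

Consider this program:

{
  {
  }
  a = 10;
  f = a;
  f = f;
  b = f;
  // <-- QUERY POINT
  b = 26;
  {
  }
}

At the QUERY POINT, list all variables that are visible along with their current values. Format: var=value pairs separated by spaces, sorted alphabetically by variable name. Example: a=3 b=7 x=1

Step 1: enter scope (depth=1)
Step 2: enter scope (depth=2)
Step 3: exit scope (depth=1)
Step 4: declare a=10 at depth 1
Step 5: declare f=(read a)=10 at depth 1
Step 6: declare f=(read f)=10 at depth 1
Step 7: declare b=(read f)=10 at depth 1
Visible at query point: a=10 b=10 f=10

Answer: a=10 b=10 f=10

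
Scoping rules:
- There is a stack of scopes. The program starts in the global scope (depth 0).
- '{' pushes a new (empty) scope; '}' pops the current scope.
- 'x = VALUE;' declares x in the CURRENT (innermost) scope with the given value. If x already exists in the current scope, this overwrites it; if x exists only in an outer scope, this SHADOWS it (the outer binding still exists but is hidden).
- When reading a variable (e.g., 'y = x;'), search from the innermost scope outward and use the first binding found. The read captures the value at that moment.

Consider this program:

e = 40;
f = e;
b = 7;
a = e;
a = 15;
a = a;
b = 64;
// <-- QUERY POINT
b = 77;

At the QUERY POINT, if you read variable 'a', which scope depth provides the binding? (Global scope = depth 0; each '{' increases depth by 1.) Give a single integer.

Answer: 0

Derivation:
Step 1: declare e=40 at depth 0
Step 2: declare f=(read e)=40 at depth 0
Step 3: declare b=7 at depth 0
Step 4: declare a=(read e)=40 at depth 0
Step 5: declare a=15 at depth 0
Step 6: declare a=(read a)=15 at depth 0
Step 7: declare b=64 at depth 0
Visible at query point: a=15 b=64 e=40 f=40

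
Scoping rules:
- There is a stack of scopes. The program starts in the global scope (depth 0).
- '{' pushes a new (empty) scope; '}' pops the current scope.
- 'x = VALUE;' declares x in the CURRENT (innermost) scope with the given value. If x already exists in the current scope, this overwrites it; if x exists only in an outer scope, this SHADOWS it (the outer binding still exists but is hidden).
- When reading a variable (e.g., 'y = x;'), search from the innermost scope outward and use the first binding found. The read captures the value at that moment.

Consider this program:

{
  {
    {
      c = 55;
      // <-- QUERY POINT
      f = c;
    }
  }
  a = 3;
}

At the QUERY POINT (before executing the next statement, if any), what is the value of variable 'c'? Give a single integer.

Step 1: enter scope (depth=1)
Step 2: enter scope (depth=2)
Step 3: enter scope (depth=3)
Step 4: declare c=55 at depth 3
Visible at query point: c=55

Answer: 55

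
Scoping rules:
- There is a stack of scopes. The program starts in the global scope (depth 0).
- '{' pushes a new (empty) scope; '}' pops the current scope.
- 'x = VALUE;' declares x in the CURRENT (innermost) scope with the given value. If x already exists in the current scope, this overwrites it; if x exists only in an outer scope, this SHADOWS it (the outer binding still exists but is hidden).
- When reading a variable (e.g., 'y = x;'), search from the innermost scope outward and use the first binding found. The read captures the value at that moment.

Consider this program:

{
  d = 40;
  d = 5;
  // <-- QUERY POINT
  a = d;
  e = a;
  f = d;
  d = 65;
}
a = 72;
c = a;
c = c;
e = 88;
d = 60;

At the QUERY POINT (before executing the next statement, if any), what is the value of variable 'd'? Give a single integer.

Step 1: enter scope (depth=1)
Step 2: declare d=40 at depth 1
Step 3: declare d=5 at depth 1
Visible at query point: d=5

Answer: 5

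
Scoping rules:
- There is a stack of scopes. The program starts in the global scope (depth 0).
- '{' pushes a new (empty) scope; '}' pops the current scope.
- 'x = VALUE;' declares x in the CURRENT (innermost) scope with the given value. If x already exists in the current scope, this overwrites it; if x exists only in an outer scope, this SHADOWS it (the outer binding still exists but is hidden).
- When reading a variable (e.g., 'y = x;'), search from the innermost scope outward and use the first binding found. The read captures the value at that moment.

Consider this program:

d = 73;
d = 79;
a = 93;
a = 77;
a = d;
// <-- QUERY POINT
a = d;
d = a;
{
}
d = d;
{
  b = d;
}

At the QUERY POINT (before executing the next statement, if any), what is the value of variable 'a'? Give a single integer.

Step 1: declare d=73 at depth 0
Step 2: declare d=79 at depth 0
Step 3: declare a=93 at depth 0
Step 4: declare a=77 at depth 0
Step 5: declare a=(read d)=79 at depth 0
Visible at query point: a=79 d=79

Answer: 79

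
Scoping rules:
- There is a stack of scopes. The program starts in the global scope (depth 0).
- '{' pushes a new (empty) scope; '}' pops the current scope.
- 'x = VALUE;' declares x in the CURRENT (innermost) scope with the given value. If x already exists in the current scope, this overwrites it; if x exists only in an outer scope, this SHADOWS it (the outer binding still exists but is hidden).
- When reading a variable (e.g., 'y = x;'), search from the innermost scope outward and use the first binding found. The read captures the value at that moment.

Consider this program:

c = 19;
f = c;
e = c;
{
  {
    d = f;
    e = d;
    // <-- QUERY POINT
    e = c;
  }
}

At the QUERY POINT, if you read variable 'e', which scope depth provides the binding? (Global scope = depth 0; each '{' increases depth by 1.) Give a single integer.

Answer: 2

Derivation:
Step 1: declare c=19 at depth 0
Step 2: declare f=(read c)=19 at depth 0
Step 3: declare e=(read c)=19 at depth 0
Step 4: enter scope (depth=1)
Step 5: enter scope (depth=2)
Step 6: declare d=(read f)=19 at depth 2
Step 7: declare e=(read d)=19 at depth 2
Visible at query point: c=19 d=19 e=19 f=19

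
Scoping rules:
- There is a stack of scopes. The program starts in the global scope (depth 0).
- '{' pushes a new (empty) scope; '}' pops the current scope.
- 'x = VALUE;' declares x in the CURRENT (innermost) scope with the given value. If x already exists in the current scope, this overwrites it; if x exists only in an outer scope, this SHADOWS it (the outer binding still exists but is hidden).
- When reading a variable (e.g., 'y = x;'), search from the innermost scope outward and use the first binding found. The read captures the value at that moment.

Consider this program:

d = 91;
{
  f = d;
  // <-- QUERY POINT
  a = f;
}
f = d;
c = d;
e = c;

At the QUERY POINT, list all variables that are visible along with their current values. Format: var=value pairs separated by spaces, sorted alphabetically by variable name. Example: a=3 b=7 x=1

Answer: d=91 f=91

Derivation:
Step 1: declare d=91 at depth 0
Step 2: enter scope (depth=1)
Step 3: declare f=(read d)=91 at depth 1
Visible at query point: d=91 f=91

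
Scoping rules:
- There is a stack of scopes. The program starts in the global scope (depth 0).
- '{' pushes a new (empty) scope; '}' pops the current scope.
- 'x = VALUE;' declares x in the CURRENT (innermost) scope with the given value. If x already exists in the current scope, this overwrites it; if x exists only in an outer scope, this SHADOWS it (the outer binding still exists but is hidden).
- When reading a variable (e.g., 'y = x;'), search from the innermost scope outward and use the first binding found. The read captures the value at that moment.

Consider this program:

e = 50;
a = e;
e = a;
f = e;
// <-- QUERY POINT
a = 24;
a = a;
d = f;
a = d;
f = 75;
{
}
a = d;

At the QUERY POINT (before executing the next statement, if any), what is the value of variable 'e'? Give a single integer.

Step 1: declare e=50 at depth 0
Step 2: declare a=(read e)=50 at depth 0
Step 3: declare e=(read a)=50 at depth 0
Step 4: declare f=(read e)=50 at depth 0
Visible at query point: a=50 e=50 f=50

Answer: 50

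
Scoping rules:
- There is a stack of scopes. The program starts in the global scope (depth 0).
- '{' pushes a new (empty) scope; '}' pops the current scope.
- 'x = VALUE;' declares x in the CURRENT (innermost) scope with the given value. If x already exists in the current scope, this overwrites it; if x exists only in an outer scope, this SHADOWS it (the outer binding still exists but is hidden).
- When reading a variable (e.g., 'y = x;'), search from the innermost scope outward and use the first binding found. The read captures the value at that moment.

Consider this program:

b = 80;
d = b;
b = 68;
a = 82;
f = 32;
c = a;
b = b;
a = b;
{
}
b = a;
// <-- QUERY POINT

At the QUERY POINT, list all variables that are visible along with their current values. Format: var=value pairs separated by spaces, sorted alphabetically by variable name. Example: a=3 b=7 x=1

Step 1: declare b=80 at depth 0
Step 2: declare d=(read b)=80 at depth 0
Step 3: declare b=68 at depth 0
Step 4: declare a=82 at depth 0
Step 5: declare f=32 at depth 0
Step 6: declare c=(read a)=82 at depth 0
Step 7: declare b=(read b)=68 at depth 0
Step 8: declare a=(read b)=68 at depth 0
Step 9: enter scope (depth=1)
Step 10: exit scope (depth=0)
Step 11: declare b=(read a)=68 at depth 0
Visible at query point: a=68 b=68 c=82 d=80 f=32

Answer: a=68 b=68 c=82 d=80 f=32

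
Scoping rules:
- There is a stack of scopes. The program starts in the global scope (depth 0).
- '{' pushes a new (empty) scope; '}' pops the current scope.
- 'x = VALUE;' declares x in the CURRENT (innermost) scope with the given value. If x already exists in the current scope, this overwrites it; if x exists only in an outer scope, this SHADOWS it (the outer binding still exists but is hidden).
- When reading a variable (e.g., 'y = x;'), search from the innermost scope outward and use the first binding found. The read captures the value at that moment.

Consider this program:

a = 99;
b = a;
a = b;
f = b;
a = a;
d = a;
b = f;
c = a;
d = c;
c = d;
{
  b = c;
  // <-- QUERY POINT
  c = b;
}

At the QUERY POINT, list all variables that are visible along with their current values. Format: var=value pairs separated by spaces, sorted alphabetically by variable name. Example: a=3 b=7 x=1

Answer: a=99 b=99 c=99 d=99 f=99

Derivation:
Step 1: declare a=99 at depth 0
Step 2: declare b=(read a)=99 at depth 0
Step 3: declare a=(read b)=99 at depth 0
Step 4: declare f=(read b)=99 at depth 0
Step 5: declare a=(read a)=99 at depth 0
Step 6: declare d=(read a)=99 at depth 0
Step 7: declare b=(read f)=99 at depth 0
Step 8: declare c=(read a)=99 at depth 0
Step 9: declare d=(read c)=99 at depth 0
Step 10: declare c=(read d)=99 at depth 0
Step 11: enter scope (depth=1)
Step 12: declare b=(read c)=99 at depth 1
Visible at query point: a=99 b=99 c=99 d=99 f=99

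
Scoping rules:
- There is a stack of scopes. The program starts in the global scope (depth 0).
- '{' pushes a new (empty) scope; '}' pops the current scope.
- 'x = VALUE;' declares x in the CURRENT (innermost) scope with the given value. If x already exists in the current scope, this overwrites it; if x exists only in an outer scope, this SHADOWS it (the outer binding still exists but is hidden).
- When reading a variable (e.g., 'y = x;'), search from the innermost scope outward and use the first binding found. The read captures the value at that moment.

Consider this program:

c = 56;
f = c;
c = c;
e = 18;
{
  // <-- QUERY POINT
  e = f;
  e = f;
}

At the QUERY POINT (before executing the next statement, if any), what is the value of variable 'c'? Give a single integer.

Step 1: declare c=56 at depth 0
Step 2: declare f=(read c)=56 at depth 0
Step 3: declare c=(read c)=56 at depth 0
Step 4: declare e=18 at depth 0
Step 5: enter scope (depth=1)
Visible at query point: c=56 e=18 f=56

Answer: 56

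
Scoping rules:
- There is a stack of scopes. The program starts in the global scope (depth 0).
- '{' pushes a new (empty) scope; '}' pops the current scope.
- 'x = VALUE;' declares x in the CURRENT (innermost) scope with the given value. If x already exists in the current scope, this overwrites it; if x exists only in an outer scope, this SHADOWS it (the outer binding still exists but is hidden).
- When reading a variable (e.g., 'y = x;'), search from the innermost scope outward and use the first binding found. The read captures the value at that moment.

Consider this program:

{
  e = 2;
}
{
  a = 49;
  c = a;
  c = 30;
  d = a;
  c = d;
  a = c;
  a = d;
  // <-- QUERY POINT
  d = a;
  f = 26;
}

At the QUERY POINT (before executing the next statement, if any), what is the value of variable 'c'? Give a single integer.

Step 1: enter scope (depth=1)
Step 2: declare e=2 at depth 1
Step 3: exit scope (depth=0)
Step 4: enter scope (depth=1)
Step 5: declare a=49 at depth 1
Step 6: declare c=(read a)=49 at depth 1
Step 7: declare c=30 at depth 1
Step 8: declare d=(read a)=49 at depth 1
Step 9: declare c=(read d)=49 at depth 1
Step 10: declare a=(read c)=49 at depth 1
Step 11: declare a=(read d)=49 at depth 1
Visible at query point: a=49 c=49 d=49

Answer: 49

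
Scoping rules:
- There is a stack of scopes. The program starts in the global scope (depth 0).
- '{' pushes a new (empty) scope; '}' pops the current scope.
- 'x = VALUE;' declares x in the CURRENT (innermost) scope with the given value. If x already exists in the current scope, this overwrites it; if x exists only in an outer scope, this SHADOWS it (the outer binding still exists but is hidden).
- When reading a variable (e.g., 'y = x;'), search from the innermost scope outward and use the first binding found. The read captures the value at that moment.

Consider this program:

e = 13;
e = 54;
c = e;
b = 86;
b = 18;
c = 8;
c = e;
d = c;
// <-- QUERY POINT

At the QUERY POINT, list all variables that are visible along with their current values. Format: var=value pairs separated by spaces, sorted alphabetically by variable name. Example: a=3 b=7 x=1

Answer: b=18 c=54 d=54 e=54

Derivation:
Step 1: declare e=13 at depth 0
Step 2: declare e=54 at depth 0
Step 3: declare c=(read e)=54 at depth 0
Step 4: declare b=86 at depth 0
Step 5: declare b=18 at depth 0
Step 6: declare c=8 at depth 0
Step 7: declare c=(read e)=54 at depth 0
Step 8: declare d=(read c)=54 at depth 0
Visible at query point: b=18 c=54 d=54 e=54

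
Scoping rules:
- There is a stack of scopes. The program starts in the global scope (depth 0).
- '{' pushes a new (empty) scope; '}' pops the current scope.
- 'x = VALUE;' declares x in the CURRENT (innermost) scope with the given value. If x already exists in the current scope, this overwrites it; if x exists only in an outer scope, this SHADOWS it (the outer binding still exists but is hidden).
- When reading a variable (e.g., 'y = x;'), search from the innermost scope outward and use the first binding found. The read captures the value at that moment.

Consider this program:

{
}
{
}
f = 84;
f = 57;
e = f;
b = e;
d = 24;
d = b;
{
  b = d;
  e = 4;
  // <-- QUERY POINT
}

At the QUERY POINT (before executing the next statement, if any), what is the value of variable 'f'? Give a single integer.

Answer: 57

Derivation:
Step 1: enter scope (depth=1)
Step 2: exit scope (depth=0)
Step 3: enter scope (depth=1)
Step 4: exit scope (depth=0)
Step 5: declare f=84 at depth 0
Step 6: declare f=57 at depth 0
Step 7: declare e=(read f)=57 at depth 0
Step 8: declare b=(read e)=57 at depth 0
Step 9: declare d=24 at depth 0
Step 10: declare d=(read b)=57 at depth 0
Step 11: enter scope (depth=1)
Step 12: declare b=(read d)=57 at depth 1
Step 13: declare e=4 at depth 1
Visible at query point: b=57 d=57 e=4 f=57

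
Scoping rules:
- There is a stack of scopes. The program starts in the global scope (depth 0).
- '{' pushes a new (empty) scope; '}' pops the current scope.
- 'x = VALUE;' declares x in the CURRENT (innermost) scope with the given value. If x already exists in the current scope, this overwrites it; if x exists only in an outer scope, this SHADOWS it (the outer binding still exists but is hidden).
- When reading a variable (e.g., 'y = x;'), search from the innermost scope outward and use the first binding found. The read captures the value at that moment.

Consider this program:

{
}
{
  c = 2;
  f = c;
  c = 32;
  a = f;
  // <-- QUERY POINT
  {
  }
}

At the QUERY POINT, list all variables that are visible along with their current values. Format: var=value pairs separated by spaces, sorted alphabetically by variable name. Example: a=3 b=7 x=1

Answer: a=2 c=32 f=2

Derivation:
Step 1: enter scope (depth=1)
Step 2: exit scope (depth=0)
Step 3: enter scope (depth=1)
Step 4: declare c=2 at depth 1
Step 5: declare f=(read c)=2 at depth 1
Step 6: declare c=32 at depth 1
Step 7: declare a=(read f)=2 at depth 1
Visible at query point: a=2 c=32 f=2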